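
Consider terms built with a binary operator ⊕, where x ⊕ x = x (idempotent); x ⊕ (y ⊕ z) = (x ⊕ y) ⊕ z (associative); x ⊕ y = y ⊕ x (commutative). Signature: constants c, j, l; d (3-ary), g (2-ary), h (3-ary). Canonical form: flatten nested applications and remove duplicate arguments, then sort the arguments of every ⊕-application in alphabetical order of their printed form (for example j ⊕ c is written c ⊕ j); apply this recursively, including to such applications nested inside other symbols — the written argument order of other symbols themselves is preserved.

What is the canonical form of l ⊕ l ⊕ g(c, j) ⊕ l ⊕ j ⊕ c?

Answer: c ⊕ g(c, j) ⊕ j ⊕ l

Derivation:
Idempotence:  drop duplicate l, l
Order the arguments:  c ⊕ g(c, j) ⊕ j ⊕ l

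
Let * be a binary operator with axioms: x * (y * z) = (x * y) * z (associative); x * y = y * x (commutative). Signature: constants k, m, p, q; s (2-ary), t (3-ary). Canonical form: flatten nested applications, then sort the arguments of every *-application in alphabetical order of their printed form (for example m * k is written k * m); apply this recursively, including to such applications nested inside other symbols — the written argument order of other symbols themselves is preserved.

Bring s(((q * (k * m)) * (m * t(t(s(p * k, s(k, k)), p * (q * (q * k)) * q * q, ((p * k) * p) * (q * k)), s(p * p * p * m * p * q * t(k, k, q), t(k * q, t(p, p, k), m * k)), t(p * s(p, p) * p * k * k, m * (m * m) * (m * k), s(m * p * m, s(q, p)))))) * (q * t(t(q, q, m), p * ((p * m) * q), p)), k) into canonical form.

Focus inside:  ((q * (k * m)) * (m * t(t(s(p * k, s(k, k)), p * (q * (q * k)) * q * q, ((p * k) * p) * (q * k)), s(p * p * p * m * p * q * t(k, k, q), t(k * q, t(p, p, k), m * k)), t(p * s(p, p) * p * k * k, m * (m * m) * (m * k), s(m * p * m, s(q, p)))))) * (q * t(t(q, q, m), p * ((p * m) * q), p))
Merge nested applications:  q * k * m * m * t(t(s(p * k, s(k, k)), p * (q * (q * k)) * q * q, ((p * k) * p) * (q * k)), s(p * p * p * m * p * q * t(k, k, q), t(k * q, t(p, p, k), m * k)), t(p * s(p, p) * p * k * k, m * (m * m) * (m * k), s(m * p * m, s(q, p)))) * q * t(t(q, q, m), p * ((p * m) * q), p)
Inside:  t(t(s(p * k, s(k, k)), p * (q * (q * k)) * q * q, ((p * k) * p) * (q * k)), s(p * p * p * m * p * q * t(k, k, q), t(k * q, t(p, p, k), m * k)), t(p * s(p, p) * p * k * k, m * (m * m) * (m * k), s(m * p * m, s(q, p))))  →  t(t(s(k * p, s(k, k)), k * p * q * q * q * q, k * k * p * p * q), s(m * p * p * p * p * q * t(k, k, q), t(k * q, t(p, p, k), k * m)), t(k * k * p * p * s(p, p), k * m * m * m * m, s(m * m * p, s(q, p))))
Inside:  t(t(q, q, m), p * ((p * m) * q), p)  →  t(t(q, q, m), m * p * p * q, p)
Sort arguments:  k * m * m * q * q * t(t(q, q, m), m * p * p * q, p) * t(t(s(k * p, s(k, k)), k * p * q * q * q * q, k * k * p * p * q), s(m * p * p * p * p * q * t(k, k, q), t(k * q, t(p, p, k), k * m)), t(k * k * p * p * s(p, p), k * m * m * m * m, s(m * m * p, s(q, p))))
Reassemble:  s(k * m * m * q * q * t(t(q, q, m), m * p * p * q, p) * t(t(s(k * p, s(k, k)), k * p * q * q * q * q, k * k * p * p * q), s(m * p * p * p * p * q * t(k, k, q), t(k * q, t(p, p, k), k * m)), t(k * k * p * p * s(p, p), k * m * m * m * m, s(m * m * p, s(q, p)))), k)

Answer: s(k * m * m * q * q * t(t(q, q, m), m * p * p * q, p) * t(t(s(k * p, s(k, k)), k * p * q * q * q * q, k * k * p * p * q), s(m * p * p * p * p * q * t(k, k, q), t(k * q, t(p, p, k), k * m)), t(k * k * p * p * s(p, p), k * m * m * m * m, s(m * m * p, s(q, p)))), k)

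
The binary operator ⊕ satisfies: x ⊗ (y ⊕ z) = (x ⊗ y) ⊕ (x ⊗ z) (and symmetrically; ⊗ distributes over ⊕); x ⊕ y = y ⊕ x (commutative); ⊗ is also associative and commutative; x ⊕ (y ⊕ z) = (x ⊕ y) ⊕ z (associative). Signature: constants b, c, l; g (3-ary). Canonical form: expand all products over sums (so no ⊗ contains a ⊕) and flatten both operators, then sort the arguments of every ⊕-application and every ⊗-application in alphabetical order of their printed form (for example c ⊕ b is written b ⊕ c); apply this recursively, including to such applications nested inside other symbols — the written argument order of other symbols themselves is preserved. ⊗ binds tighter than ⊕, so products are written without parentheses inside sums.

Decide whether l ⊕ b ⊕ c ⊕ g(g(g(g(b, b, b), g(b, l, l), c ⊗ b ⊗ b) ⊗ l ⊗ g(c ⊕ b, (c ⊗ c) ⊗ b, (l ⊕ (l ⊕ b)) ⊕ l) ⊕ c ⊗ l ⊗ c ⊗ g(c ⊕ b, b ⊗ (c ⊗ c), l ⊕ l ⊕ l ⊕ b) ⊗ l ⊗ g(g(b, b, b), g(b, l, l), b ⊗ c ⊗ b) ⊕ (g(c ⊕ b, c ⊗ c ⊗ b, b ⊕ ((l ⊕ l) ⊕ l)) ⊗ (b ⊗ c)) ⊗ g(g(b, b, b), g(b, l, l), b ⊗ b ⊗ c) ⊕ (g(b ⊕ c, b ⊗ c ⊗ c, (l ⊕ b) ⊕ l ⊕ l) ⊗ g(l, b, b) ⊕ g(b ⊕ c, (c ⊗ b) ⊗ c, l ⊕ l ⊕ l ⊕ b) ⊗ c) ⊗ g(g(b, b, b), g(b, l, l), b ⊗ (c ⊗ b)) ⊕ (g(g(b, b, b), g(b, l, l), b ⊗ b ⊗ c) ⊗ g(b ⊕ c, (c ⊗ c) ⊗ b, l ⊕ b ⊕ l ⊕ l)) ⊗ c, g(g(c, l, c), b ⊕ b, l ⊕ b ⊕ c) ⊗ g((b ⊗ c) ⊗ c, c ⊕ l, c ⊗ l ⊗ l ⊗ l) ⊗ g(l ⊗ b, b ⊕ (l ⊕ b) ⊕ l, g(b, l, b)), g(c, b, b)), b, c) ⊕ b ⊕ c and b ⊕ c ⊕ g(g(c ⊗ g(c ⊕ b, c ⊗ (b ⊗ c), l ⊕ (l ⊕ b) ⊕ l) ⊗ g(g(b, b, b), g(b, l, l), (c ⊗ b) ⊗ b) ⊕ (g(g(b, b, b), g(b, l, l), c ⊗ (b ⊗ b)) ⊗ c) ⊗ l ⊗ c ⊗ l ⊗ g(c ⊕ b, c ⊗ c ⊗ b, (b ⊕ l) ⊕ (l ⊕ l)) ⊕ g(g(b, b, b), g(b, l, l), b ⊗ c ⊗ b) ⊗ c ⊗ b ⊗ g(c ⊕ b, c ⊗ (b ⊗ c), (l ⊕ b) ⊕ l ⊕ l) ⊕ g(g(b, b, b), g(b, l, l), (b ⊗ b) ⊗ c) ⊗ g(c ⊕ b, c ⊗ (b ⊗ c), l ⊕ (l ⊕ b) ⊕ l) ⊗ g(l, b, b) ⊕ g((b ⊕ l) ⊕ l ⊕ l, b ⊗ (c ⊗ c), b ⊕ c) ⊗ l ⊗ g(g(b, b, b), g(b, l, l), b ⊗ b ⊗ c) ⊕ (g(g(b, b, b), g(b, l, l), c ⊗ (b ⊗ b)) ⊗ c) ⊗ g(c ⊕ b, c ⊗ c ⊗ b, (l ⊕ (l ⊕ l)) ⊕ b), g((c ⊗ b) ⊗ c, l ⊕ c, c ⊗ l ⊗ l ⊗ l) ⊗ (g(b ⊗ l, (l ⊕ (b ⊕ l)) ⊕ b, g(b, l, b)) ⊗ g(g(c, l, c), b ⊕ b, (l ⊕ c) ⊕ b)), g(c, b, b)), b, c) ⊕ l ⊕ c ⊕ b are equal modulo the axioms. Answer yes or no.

Answer: no — b ⊕ b ⊕ c ⊕ c ⊕ g(g(b ⊗ c ⊗ g(b ⊕ c, b ⊗ c ⊗ c, b ⊕ l ⊕ l ⊕ l) ⊗ g(g(b, b, b), g(b, l, l), b ⊗ b ⊗ c) ⊕ c ⊗ c ⊗ g(b ⊕ c, b ⊗ c ⊗ c, b ⊕ l ⊕ l ⊕ l) ⊗ g(g(b, b, b), g(b, l, l), b ⊗ b ⊗ c) ⊗ l ⊗ l ⊕ c ⊗ g(b ⊕ c, b ⊗ c ⊗ c, b ⊕ l ⊕ l ⊕ l) ⊗ g(g(b, b, b), g(b, l, l), b ⊗ b ⊗ c) ⊕ c ⊗ g(b ⊕ c, b ⊗ c ⊗ c, b ⊕ l ⊕ l ⊕ l) ⊗ g(g(b, b, b), g(b, l, l), b ⊗ b ⊗ c) ⊕ g(b ⊕ c, b ⊗ c ⊗ c, b ⊕ l ⊕ l ⊕ l) ⊗ g(g(b, b, b), g(b, l, l), b ⊗ b ⊗ c) ⊗ g(l, b, b) ⊕ g(b ⊕ c, b ⊗ c ⊗ c, b ⊕ l ⊕ l ⊕ l) ⊗ g(g(b, b, b), g(b, l, l), b ⊗ b ⊗ c) ⊗ l, g(b ⊗ c ⊗ c, c ⊕ l, c ⊗ l ⊗ l ⊗ l) ⊗ g(b ⊗ l, b ⊕ b ⊕ l ⊕ l, g(b, l, b)) ⊗ g(g(c, l, c), b ⊕ b, b ⊕ c ⊕ l), g(c, b, b)), b, c) ⊕ l vs b ⊕ b ⊕ c ⊕ c ⊕ g(g(b ⊗ c ⊗ g(b ⊕ c, b ⊗ c ⊗ c, b ⊕ l ⊕ l ⊕ l) ⊗ g(g(b, b, b), g(b, l, l), b ⊗ b ⊗ c) ⊕ c ⊗ c ⊗ g(b ⊕ c, b ⊗ c ⊗ c, b ⊕ l ⊕ l ⊕ l) ⊗ g(g(b, b, b), g(b, l, l), b ⊗ b ⊗ c) ⊗ l ⊗ l ⊕ c ⊗ g(b ⊕ c, b ⊗ c ⊗ c, b ⊕ l ⊕ l ⊕ l) ⊗ g(g(b, b, b), g(b, l, l), b ⊗ b ⊗ c) ⊕ c ⊗ g(b ⊕ c, b ⊗ c ⊗ c, b ⊕ l ⊕ l ⊕ l) ⊗ g(g(b, b, b), g(b, l, l), b ⊗ b ⊗ c) ⊕ g(b ⊕ c, b ⊗ c ⊗ c, b ⊕ l ⊕ l ⊕ l) ⊗ g(g(b, b, b), g(b, l, l), b ⊗ b ⊗ c) ⊗ g(l, b, b) ⊕ g(b ⊕ l ⊕ l ⊕ l, b ⊗ c ⊗ c, b ⊕ c) ⊗ g(g(b, b, b), g(b, l, l), b ⊗ b ⊗ c) ⊗ l, g(b ⊗ c ⊗ c, c ⊕ l, c ⊗ l ⊗ l ⊗ l) ⊗ g(b ⊗ l, b ⊕ b ⊕ l ⊕ l, g(b, l, b)) ⊗ g(g(c, l, c), b ⊕ b, b ⊕ c ⊕ l), g(c, b, b)), b, c) ⊕ l

Derivation:
Left:  l ⊕ b ⊕ c ⊕ g(g(g(g(b, b, b), g(b, l, l), c ⊗ b ⊗ b) ⊗ l ⊗ g(c ⊕ b, (c ⊗ c) ⊗ b, (l ⊕ (l ⊕ b)) ⊕ l) ⊕ c ⊗ l ⊗ c ⊗ g(c ⊕ b, b ⊗ (c ⊗ c), l ⊕ l ⊕ l ⊕ b) ⊗ l ⊗ g(g(b, b, b), g(b, l, l), b ⊗ c ⊗ b) ⊕ (g(c ⊕ b, c ⊗ c ⊗ b, b ⊕ ((l ⊕ l) ⊕ l)) ⊗ (b ⊗ c)) ⊗ g(g(b, b, b), g(b, l, l), b ⊗ b ⊗ c) ⊕ (g(b ⊕ c, b ⊗ c ⊗ c, (l ⊕ b) ⊕ l ⊕ l) ⊗ g(l, b, b) ⊕ g(b ⊕ c, (c ⊗ b) ⊗ c, l ⊕ l ⊕ l ⊕ b) ⊗ c) ⊗ g(g(b, b, b), g(b, l, l), b ⊗ (c ⊗ b)) ⊕ (g(g(b, b, b), g(b, l, l), b ⊗ b ⊗ c) ⊗ g(b ⊕ c, (c ⊗ c) ⊗ b, l ⊕ b ⊕ l ⊕ l)) ⊗ c, g(g(c, l, c), b ⊕ b, l ⊕ b ⊕ c) ⊗ g((b ⊗ c) ⊗ c, c ⊕ l, c ⊗ l ⊗ l ⊗ l) ⊗ g(l ⊗ b, b ⊕ (l ⊕ b) ⊕ l, g(b, l, b)), g(c, b, b)), b, c) ⊕ b ⊕ c
  Expand products over sums:  l ⊕ b ⊕ c ⊕ g(g(b ⊗ c ⊗ g(b ⊕ c, b ⊗ c ⊗ c, b ⊕ l ⊕ l ⊕ l) ⊗ g(g(b, b, b), g(b, l, l), b ⊗ b ⊗ c) ⊕ c ⊗ c ⊗ g(b ⊕ c, b ⊗ c ⊗ c, b ⊕ l ⊕ l ⊕ l) ⊗ g(g(b, b, b), g(b, l, l), b ⊗ b ⊗ c) ⊗ l ⊗ l ⊕ c ⊗ g(b ⊕ c, b ⊗ c ⊗ c, b ⊕ l ⊕ l ⊕ l) ⊗ g(g(b, b, b), g(b, l, l), b ⊗ b ⊗ c) ⊕ c ⊗ g(b ⊕ c, b ⊗ c ⊗ c, b ⊕ l ⊕ l ⊕ l) ⊗ g(g(b, b, b), g(b, l, l), b ⊗ b ⊗ c) ⊕ g(b ⊕ c, b ⊗ c ⊗ c, b ⊕ l ⊕ l ⊕ l) ⊗ g(g(b, b, b), g(b, l, l), b ⊗ b ⊗ c) ⊗ g(l, b, b) ⊕ g(b ⊕ c, b ⊗ c ⊗ c, b ⊕ l ⊕ l ⊕ l) ⊗ g(g(b, b, b), g(b, l, l), b ⊗ b ⊗ c) ⊗ l, g(b ⊗ c ⊗ c, c ⊕ l, c ⊗ l ⊗ l ⊗ l) ⊗ g(b ⊗ l, b ⊕ b ⊕ l ⊕ l, g(b, l, b)) ⊗ g(g(c, l, c), b ⊕ b, b ⊕ c ⊕ l), g(c, b, b)), b, c) ⊕ b ⊕ c
  Order the arguments:  b ⊕ b ⊕ c ⊕ c ⊕ g(g(b ⊗ c ⊗ g(b ⊕ c, b ⊗ c ⊗ c, b ⊕ l ⊕ l ⊕ l) ⊗ g(g(b, b, b), g(b, l, l), b ⊗ b ⊗ c) ⊕ c ⊗ c ⊗ g(b ⊕ c, b ⊗ c ⊗ c, b ⊕ l ⊕ l ⊕ l) ⊗ g(g(b, b, b), g(b, l, l), b ⊗ b ⊗ c) ⊗ l ⊗ l ⊕ c ⊗ g(b ⊕ c, b ⊗ c ⊗ c, b ⊕ l ⊕ l ⊕ l) ⊗ g(g(b, b, b), g(b, l, l), b ⊗ b ⊗ c) ⊕ c ⊗ g(b ⊕ c, b ⊗ c ⊗ c, b ⊕ l ⊕ l ⊕ l) ⊗ g(g(b, b, b), g(b, l, l), b ⊗ b ⊗ c) ⊕ g(b ⊕ c, b ⊗ c ⊗ c, b ⊕ l ⊕ l ⊕ l) ⊗ g(g(b, b, b), g(b, l, l), b ⊗ b ⊗ c) ⊗ g(l, b, b) ⊕ g(b ⊕ c, b ⊗ c ⊗ c, b ⊕ l ⊕ l ⊕ l) ⊗ g(g(b, b, b), g(b, l, l), b ⊗ b ⊗ c) ⊗ l, g(b ⊗ c ⊗ c, c ⊕ l, c ⊗ l ⊗ l ⊗ l) ⊗ g(b ⊗ l, b ⊕ b ⊕ l ⊕ l, g(b, l, b)) ⊗ g(g(c, l, c), b ⊕ b, b ⊕ c ⊕ l), g(c, b, b)), b, c) ⊕ l
Right:  b ⊕ c ⊕ g(g(c ⊗ g(c ⊕ b, c ⊗ (b ⊗ c), l ⊕ (l ⊕ b) ⊕ l) ⊗ g(g(b, b, b), g(b, l, l), (c ⊗ b) ⊗ b) ⊕ (g(g(b, b, b), g(b, l, l), c ⊗ (b ⊗ b)) ⊗ c) ⊗ l ⊗ c ⊗ l ⊗ g(c ⊕ b, c ⊗ c ⊗ b, (b ⊕ l) ⊕ (l ⊕ l)) ⊕ g(g(b, b, b), g(b, l, l), b ⊗ c ⊗ b) ⊗ c ⊗ b ⊗ g(c ⊕ b, c ⊗ (b ⊗ c), (l ⊕ b) ⊕ l ⊕ l) ⊕ g(g(b, b, b), g(b, l, l), (b ⊗ b) ⊗ c) ⊗ g(c ⊕ b, c ⊗ (b ⊗ c), l ⊕ (l ⊕ b) ⊕ l) ⊗ g(l, b, b) ⊕ g((b ⊕ l) ⊕ l ⊕ l, b ⊗ (c ⊗ c), b ⊕ c) ⊗ l ⊗ g(g(b, b, b), g(b, l, l), b ⊗ b ⊗ c) ⊕ (g(g(b, b, b), g(b, l, l), c ⊗ (b ⊗ b)) ⊗ c) ⊗ g(c ⊕ b, c ⊗ c ⊗ b, (l ⊕ (l ⊕ l)) ⊕ b), g((c ⊗ b) ⊗ c, l ⊕ c, c ⊗ l ⊗ l ⊗ l) ⊗ (g(b ⊗ l, (l ⊕ (b ⊕ l)) ⊕ b, g(b, l, b)) ⊗ g(g(c, l, c), b ⊕ b, (l ⊕ c) ⊕ b)), g(c, b, b)), b, c) ⊕ l ⊕ c ⊕ b
  Un-nest:  b ⊕ c ⊕ g(g(b ⊗ c ⊗ g(b ⊕ c, b ⊗ c ⊗ c, b ⊕ l ⊕ l ⊕ l) ⊗ g(g(b, b, b), g(b, l, l), b ⊗ b ⊗ c) ⊕ c ⊗ c ⊗ g(b ⊕ c, b ⊗ c ⊗ c, b ⊕ l ⊕ l ⊕ l) ⊗ g(g(b, b, b), g(b, l, l), b ⊗ b ⊗ c) ⊗ l ⊗ l ⊕ c ⊗ g(b ⊕ c, b ⊗ c ⊗ c, b ⊕ l ⊕ l ⊕ l) ⊗ g(g(b, b, b), g(b, l, l), b ⊗ b ⊗ c) ⊕ c ⊗ g(b ⊕ c, b ⊗ c ⊗ c, b ⊕ l ⊕ l ⊕ l) ⊗ g(g(b, b, b), g(b, l, l), b ⊗ b ⊗ c) ⊕ g(b ⊕ c, b ⊗ c ⊗ c, b ⊕ l ⊕ l ⊕ l) ⊗ g(g(b, b, b), g(b, l, l), b ⊗ b ⊗ c) ⊗ g(l, b, b) ⊕ g(b ⊕ l ⊕ l ⊕ l, b ⊗ c ⊗ c, b ⊕ c) ⊗ g(g(b, b, b), g(b, l, l), b ⊗ b ⊗ c) ⊗ l, g(b ⊗ c ⊗ c, c ⊕ l, c ⊗ l ⊗ l ⊗ l) ⊗ g(b ⊗ l, b ⊕ b ⊕ l ⊕ l, g(b, l, b)) ⊗ g(g(c, l, c), b ⊕ b, b ⊕ c ⊕ l), g(c, b, b)), b, c) ⊕ l ⊕ c ⊕ b
  Order the arguments:  b ⊕ b ⊕ c ⊕ c ⊕ g(g(b ⊗ c ⊗ g(b ⊕ c, b ⊗ c ⊗ c, b ⊕ l ⊕ l ⊕ l) ⊗ g(g(b, b, b), g(b, l, l), b ⊗ b ⊗ c) ⊕ c ⊗ c ⊗ g(b ⊕ c, b ⊗ c ⊗ c, b ⊕ l ⊕ l ⊕ l) ⊗ g(g(b, b, b), g(b, l, l), b ⊗ b ⊗ c) ⊗ l ⊗ l ⊕ c ⊗ g(b ⊕ c, b ⊗ c ⊗ c, b ⊕ l ⊕ l ⊕ l) ⊗ g(g(b, b, b), g(b, l, l), b ⊗ b ⊗ c) ⊕ c ⊗ g(b ⊕ c, b ⊗ c ⊗ c, b ⊕ l ⊕ l ⊕ l) ⊗ g(g(b, b, b), g(b, l, l), b ⊗ b ⊗ c) ⊕ g(b ⊕ c, b ⊗ c ⊗ c, b ⊕ l ⊕ l ⊕ l) ⊗ g(g(b, b, b), g(b, l, l), b ⊗ b ⊗ c) ⊗ g(l, b, b) ⊕ g(b ⊕ l ⊕ l ⊕ l, b ⊗ c ⊗ c, b ⊕ c) ⊗ g(g(b, b, b), g(b, l, l), b ⊗ b ⊗ c) ⊗ l, g(b ⊗ c ⊗ c, c ⊕ l, c ⊗ l ⊗ l ⊗ l) ⊗ g(b ⊗ l, b ⊕ b ⊕ l ⊕ l, g(b, l, b)) ⊗ g(g(c, l, c), b ⊕ b, b ⊕ c ⊕ l), g(c, b, b)), b, c) ⊕ l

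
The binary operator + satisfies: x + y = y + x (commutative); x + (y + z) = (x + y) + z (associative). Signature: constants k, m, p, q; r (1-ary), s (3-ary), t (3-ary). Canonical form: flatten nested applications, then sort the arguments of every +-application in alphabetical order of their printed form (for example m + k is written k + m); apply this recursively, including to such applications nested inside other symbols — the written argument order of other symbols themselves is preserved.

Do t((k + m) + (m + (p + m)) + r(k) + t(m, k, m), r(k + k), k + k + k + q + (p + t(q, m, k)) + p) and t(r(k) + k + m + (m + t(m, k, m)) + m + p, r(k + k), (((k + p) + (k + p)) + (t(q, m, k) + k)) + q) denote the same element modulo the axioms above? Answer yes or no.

Answer: yes — both canonical forms are t(k + m + m + m + p + r(k) + t(m, k, m), r(k + k), k + k + k + p + p + q + t(q, m, k))

Derivation:
Left:  t((k + m) + (m + (p + m)) + r(k) + t(m, k, m), r(k + k), k + k + k + q + (p + t(q, m, k)) + p)
  Descend into:  (k + m) + (m + (p + m)) + r(k) + t(m, k, m)
  Flatten:  k + m + m + p + m + r(k) + t(m, k, m)
  Order the arguments:  k + m + m + m + p + r(k) + t(m, k, m)
  Put back:  t(k + m + m + m + p + r(k) + t(m, k, m), r(k + k), k + k + k + p + p + q + t(q, m, k))
Right:  t(r(k) + k + m + (m + t(m, k, m)) + m + p, r(k + k), (((k + p) + (k + p)) + (t(q, m, k) + k)) + q)
  Focus inside:  (((k + p) + (k + p)) + (t(q, m, k) + k)) + q
  Merge nested applications:  k + p + k + p + t(q, m, k) + k + q
  Sort:  k + k + k + p + p + q + t(q, m, k)
  Reassemble:  t(k + m + m + m + p + r(k) + t(m, k, m), r(k + k), k + k + k + p + p + q + t(q, m, k))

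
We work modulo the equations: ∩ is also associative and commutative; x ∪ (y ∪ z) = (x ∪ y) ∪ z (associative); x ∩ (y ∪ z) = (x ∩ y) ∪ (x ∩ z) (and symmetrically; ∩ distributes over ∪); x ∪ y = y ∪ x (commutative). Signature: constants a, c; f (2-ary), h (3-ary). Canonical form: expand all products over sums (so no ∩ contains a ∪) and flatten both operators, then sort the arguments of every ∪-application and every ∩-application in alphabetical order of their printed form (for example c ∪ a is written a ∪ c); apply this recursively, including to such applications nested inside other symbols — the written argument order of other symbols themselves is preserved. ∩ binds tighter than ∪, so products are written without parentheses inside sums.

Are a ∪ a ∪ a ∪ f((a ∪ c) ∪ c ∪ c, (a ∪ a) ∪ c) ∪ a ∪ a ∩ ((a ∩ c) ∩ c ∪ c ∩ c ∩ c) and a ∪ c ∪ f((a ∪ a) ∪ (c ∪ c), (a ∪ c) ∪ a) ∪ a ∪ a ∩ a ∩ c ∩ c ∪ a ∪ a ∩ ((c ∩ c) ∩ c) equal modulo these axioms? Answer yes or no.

Left:  a ∪ a ∪ a ∪ f((a ∪ c) ∪ c ∪ c, (a ∪ a) ∪ c) ∪ a ∪ a ∩ ((a ∩ c) ∩ c ∪ c ∩ c ∩ c)
  Distribute:  a ∪ a ∪ a ∪ f(a ∪ c ∪ c ∪ c, a ∪ a ∪ c) ∪ a ∪ a ∩ a ∩ c ∩ c ∪ a ∩ c ∩ c ∩ c
  Sort arguments:  a ∪ a ∪ a ∪ a ∪ a ∩ a ∩ c ∩ c ∪ a ∩ c ∩ c ∩ c ∪ f(a ∪ c ∪ c ∪ c, a ∪ a ∪ c)
Right:  a ∪ c ∪ f((a ∪ a) ∪ (c ∪ c), (a ∪ c) ∪ a) ∪ a ∪ a ∩ a ∩ c ∩ c ∪ a ∪ a ∩ ((c ∩ c) ∩ c)
  Merge nested applications:  a ∪ c ∪ f(a ∪ a ∪ c ∪ c, a ∪ a ∪ c) ∪ a ∪ a ∩ a ∩ c ∩ c ∪ a ∪ a ∩ c ∩ c ∩ c
  Order the arguments:  a ∪ a ∪ a ∪ a ∩ a ∩ c ∩ c ∪ a ∩ c ∩ c ∩ c ∪ c ∪ f(a ∪ a ∪ c ∪ c, a ∪ a ∪ c)

Answer: no — a ∪ a ∪ a ∪ a ∪ a ∩ a ∩ c ∩ c ∪ a ∩ c ∩ c ∩ c ∪ f(a ∪ c ∪ c ∪ c, a ∪ a ∪ c) vs a ∪ a ∪ a ∪ a ∩ a ∩ c ∩ c ∪ a ∩ c ∩ c ∩ c ∪ c ∪ f(a ∪ a ∪ c ∪ c, a ∪ a ∪ c)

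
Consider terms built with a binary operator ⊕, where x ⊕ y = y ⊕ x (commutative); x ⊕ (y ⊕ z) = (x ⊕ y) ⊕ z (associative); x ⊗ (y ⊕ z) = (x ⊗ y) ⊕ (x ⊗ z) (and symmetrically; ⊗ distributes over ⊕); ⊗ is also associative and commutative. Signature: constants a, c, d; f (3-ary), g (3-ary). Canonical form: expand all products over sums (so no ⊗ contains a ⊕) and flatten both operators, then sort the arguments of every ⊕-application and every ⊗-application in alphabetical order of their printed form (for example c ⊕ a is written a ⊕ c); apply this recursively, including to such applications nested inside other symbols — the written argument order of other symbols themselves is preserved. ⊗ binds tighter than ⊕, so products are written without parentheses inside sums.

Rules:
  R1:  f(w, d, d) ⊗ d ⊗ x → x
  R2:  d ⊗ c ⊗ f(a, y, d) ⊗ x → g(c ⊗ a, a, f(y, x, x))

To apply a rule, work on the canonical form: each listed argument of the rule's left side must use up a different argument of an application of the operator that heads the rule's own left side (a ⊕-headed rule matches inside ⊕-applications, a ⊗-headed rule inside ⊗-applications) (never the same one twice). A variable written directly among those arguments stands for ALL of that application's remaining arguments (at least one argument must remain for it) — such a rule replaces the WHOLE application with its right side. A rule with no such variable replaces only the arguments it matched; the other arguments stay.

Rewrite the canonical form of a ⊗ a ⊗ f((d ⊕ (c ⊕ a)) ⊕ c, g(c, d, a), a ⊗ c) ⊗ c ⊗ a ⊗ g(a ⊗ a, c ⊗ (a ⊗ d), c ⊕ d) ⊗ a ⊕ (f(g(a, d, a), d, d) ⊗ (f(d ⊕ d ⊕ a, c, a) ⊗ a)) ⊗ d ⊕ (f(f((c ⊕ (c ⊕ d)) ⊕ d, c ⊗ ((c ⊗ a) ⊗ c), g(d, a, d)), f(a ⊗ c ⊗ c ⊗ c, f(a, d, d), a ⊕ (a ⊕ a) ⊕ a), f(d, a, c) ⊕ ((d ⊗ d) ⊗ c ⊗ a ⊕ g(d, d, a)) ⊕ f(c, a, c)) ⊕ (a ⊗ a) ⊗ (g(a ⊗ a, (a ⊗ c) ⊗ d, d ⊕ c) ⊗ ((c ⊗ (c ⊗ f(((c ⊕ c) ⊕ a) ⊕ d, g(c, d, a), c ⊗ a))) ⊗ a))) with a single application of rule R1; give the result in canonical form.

Answer: a ⊗ a ⊗ a ⊗ a ⊗ c ⊗ f(a ⊕ c ⊕ c ⊕ d, g(c, d, a), a ⊗ c) ⊗ g(a ⊗ a, a ⊗ c ⊗ d, c ⊕ d) ⊕ a ⊗ a ⊗ a ⊗ c ⊗ c ⊗ f(a ⊕ c ⊕ c ⊕ d, g(c, d, a), a ⊗ c) ⊗ g(a ⊗ a, a ⊗ c ⊗ d, c ⊕ d) ⊕ a ⊗ f(a ⊕ d ⊕ d, c, a) ⊕ f(f(c ⊕ c ⊕ d ⊕ d, a ⊗ c ⊗ c ⊗ c, g(d, a, d)), f(a ⊗ c ⊗ c ⊗ c, f(a, d, d), a ⊕ a ⊕ a ⊕ a), a ⊗ c ⊗ d ⊗ d ⊕ f(c, a, c) ⊕ f(d, a, c) ⊕ g(d, d, a))

Derivation:
Canonical form:  a ⊗ a ⊗ a ⊗ a ⊗ c ⊗ f(a ⊕ c ⊕ c ⊕ d, g(c, d, a), a ⊗ c) ⊗ g(a ⊗ a, a ⊗ c ⊗ d, c ⊕ d) ⊕ a ⊗ a ⊗ a ⊗ c ⊗ c ⊗ f(a ⊕ c ⊕ c ⊕ d, g(c, d, a), a ⊗ c) ⊗ g(a ⊗ a, a ⊗ c ⊗ d, c ⊕ d) ⊕ a ⊗ d ⊗ f(a ⊕ d ⊕ d, c, a) ⊗ f(g(a, d, a), d, d) ⊕ f(f(c ⊕ c ⊕ d ⊕ d, a ⊗ c ⊗ c ⊗ c, g(d, a, d)), f(a ⊗ c ⊗ c ⊗ c, f(a, d, d), a ⊕ a ⊕ a ⊕ a), a ⊗ c ⊗ d ⊗ d ⊕ f(c, a, c) ⊕ f(d, a, c) ⊕ g(d, d, a))
Apply R1:  consuming d, f(g(a, d, a), d, d);  w := g(a, d, a), x := a ⊗ f(a ⊕ d ⊕ d, c, a)
Every leftover argument binds to the variable; the entire application is replaced.
Result:  a ⊗ a ⊗ a ⊗ a ⊗ c ⊗ f(a ⊕ c ⊕ c ⊕ d, g(c, d, a), a ⊗ c) ⊗ g(a ⊗ a, a ⊗ c ⊗ d, c ⊕ d) ⊕ a ⊗ a ⊗ a ⊗ c ⊗ c ⊗ f(a ⊕ c ⊕ c ⊕ d, g(c, d, a), a ⊗ c) ⊗ g(a ⊗ a, a ⊗ c ⊗ d, c ⊕ d) ⊕ a ⊗ f(a ⊕ d ⊕ d, c, a) ⊕ f(f(c ⊕ c ⊕ d ⊕ d, a ⊗ c ⊗ c ⊗ c, g(d, a, d)), f(a ⊗ c ⊗ c ⊗ c, f(a, d, d), a ⊕ a ⊕ a ⊕ a), a ⊗ c ⊗ d ⊗ d ⊕ f(c, a, c) ⊕ f(d, a, c) ⊕ g(d, d, a))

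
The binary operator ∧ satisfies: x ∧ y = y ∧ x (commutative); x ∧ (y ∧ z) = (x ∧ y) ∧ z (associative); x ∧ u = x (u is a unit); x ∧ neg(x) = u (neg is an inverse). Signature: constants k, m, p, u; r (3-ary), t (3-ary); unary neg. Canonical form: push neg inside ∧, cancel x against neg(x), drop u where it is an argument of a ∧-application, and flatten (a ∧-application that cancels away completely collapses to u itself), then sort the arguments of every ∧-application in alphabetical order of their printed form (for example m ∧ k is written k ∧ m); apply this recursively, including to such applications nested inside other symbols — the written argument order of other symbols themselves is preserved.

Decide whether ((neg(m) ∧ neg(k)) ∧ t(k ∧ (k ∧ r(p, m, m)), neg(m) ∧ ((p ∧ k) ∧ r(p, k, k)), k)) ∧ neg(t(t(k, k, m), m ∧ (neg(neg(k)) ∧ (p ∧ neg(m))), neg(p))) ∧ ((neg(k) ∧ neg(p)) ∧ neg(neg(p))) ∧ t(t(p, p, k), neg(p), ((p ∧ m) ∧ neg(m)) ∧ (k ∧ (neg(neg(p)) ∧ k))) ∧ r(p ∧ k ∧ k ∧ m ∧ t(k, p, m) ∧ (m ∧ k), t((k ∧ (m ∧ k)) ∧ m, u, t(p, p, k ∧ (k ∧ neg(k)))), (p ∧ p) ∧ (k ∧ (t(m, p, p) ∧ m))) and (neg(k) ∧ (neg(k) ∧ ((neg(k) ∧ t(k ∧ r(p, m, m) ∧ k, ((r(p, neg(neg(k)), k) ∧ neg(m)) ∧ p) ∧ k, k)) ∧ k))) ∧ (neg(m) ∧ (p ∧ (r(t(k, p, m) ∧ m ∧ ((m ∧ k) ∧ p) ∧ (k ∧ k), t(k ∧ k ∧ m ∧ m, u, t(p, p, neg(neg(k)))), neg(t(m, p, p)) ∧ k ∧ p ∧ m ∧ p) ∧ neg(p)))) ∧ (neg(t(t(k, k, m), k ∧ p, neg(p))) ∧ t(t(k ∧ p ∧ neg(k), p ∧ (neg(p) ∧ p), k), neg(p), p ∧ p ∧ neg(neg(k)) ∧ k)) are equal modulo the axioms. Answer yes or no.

Answer: no — neg(k) ∧ neg(k) ∧ neg(m) ∧ neg(t(t(k, k, m), k ∧ p, neg(p))) ∧ r(k ∧ k ∧ k ∧ m ∧ m ∧ p ∧ t(k, p, m), t(k ∧ k ∧ m ∧ m, u, t(p, p, k)), k ∧ m ∧ p ∧ p ∧ t(m, p, p)) ∧ t(k ∧ k ∧ r(p, m, m), k ∧ neg(m) ∧ p ∧ r(p, k, k), k) ∧ t(t(p, p, k), neg(p), k ∧ k ∧ p ∧ p) vs neg(k) ∧ neg(k) ∧ neg(m) ∧ neg(t(t(k, k, m), k ∧ p, neg(p))) ∧ r(k ∧ k ∧ k ∧ m ∧ m ∧ p ∧ t(k, p, m), t(k ∧ k ∧ m ∧ m, u, t(p, p, k)), k ∧ m ∧ neg(t(m, p, p)) ∧ p ∧ p) ∧ t(k ∧ k ∧ r(p, m, m), k ∧ neg(m) ∧ p ∧ r(p, k, k), k) ∧ t(t(p, p, k), neg(p), k ∧ k ∧ p ∧ p)

Derivation:
Left:  ((neg(m) ∧ neg(k)) ∧ t(k ∧ (k ∧ r(p, m, m)), neg(m) ∧ ((p ∧ k) ∧ r(p, k, k)), k)) ∧ neg(t(t(k, k, m), m ∧ (neg(neg(k)) ∧ (p ∧ neg(m))), neg(p))) ∧ ((neg(k) ∧ neg(p)) ∧ neg(neg(p))) ∧ t(t(p, p, k), neg(p), ((p ∧ m) ∧ neg(m)) ∧ (k ∧ (neg(neg(p)) ∧ k))) ∧ r(p ∧ k ∧ k ∧ m ∧ t(k, p, m) ∧ (m ∧ k), t((k ∧ (m ∧ k)) ∧ m, u, t(p, p, k ∧ (k ∧ neg(k)))), (p ∧ p) ∧ (k ∧ (t(m, p, p) ∧ m)))
  Push neg inside:  distribute neg over ∧ and collapse double neg
  Inverses cancel:  p cancels
  Collect:  neg(m) ∧ neg(k) ∧ neg(k) ∧ t(k ∧ k ∧ r(p, m, m), k ∧ neg(m) ∧ p ∧ r(p, k, k), k) ∧ neg(t(t(k, k, m), k ∧ p, neg(p))) ∧ t(t(p, p, k), neg(p), k ∧ k ∧ p ∧ p) ∧ r(k ∧ k ∧ k ∧ m ∧ m ∧ p ∧ t(k, p, m), t(k ∧ k ∧ m ∧ m, u, t(p, p, k)), k ∧ m ∧ p ∧ p ∧ t(m, p, p))
  Sort:  neg(k) ∧ neg(k) ∧ neg(m) ∧ neg(t(t(k, k, m), k ∧ p, neg(p))) ∧ r(k ∧ k ∧ k ∧ m ∧ m ∧ p ∧ t(k, p, m), t(k ∧ k ∧ m ∧ m, u, t(p, p, k)), k ∧ m ∧ p ∧ p ∧ t(m, p, p)) ∧ t(k ∧ k ∧ r(p, m, m), k ∧ neg(m) ∧ p ∧ r(p, k, k), k) ∧ t(t(p, p, k), neg(p), k ∧ k ∧ p ∧ p)
Right:  (neg(k) ∧ (neg(k) ∧ ((neg(k) ∧ t(k ∧ r(p, m, m) ∧ k, ((r(p, neg(neg(k)), k) ∧ neg(m)) ∧ p) ∧ k, k)) ∧ k))) ∧ (neg(m) ∧ (p ∧ (r(t(k, p, m) ∧ m ∧ ((m ∧ k) ∧ p) ∧ (k ∧ k), t(k ∧ k ∧ m ∧ m, u, t(p, p, neg(neg(k)))), neg(t(m, p, p)) ∧ k ∧ p ∧ m ∧ p) ∧ neg(p)))) ∧ (neg(t(t(k, k, m), k ∧ p, neg(p))) ∧ t(t(k ∧ p ∧ neg(k), p ∧ (neg(p) ∧ p), k), neg(p), p ∧ p ∧ neg(neg(k)) ∧ k))
  Push neg inside:  distribute neg over ∧ and collapse double neg
  Inverses cancel:  p cancels
  Collect terms:  neg(k) ∧ neg(k) ∧ t(k ∧ k ∧ r(p, m, m), k ∧ neg(m) ∧ p ∧ r(p, k, k), k) ∧ neg(m) ∧ r(k ∧ k ∧ k ∧ m ∧ m ∧ p ∧ t(k, p, m), t(k ∧ k ∧ m ∧ m, u, t(p, p, k)), k ∧ m ∧ neg(t(m, p, p)) ∧ p ∧ p) ∧ neg(t(t(k, k, m), k ∧ p, neg(p))) ∧ t(t(p, p, k), neg(p), k ∧ k ∧ p ∧ p)
  Sort:  neg(k) ∧ neg(k) ∧ neg(m) ∧ neg(t(t(k, k, m), k ∧ p, neg(p))) ∧ r(k ∧ k ∧ k ∧ m ∧ m ∧ p ∧ t(k, p, m), t(k ∧ k ∧ m ∧ m, u, t(p, p, k)), k ∧ m ∧ neg(t(m, p, p)) ∧ p ∧ p) ∧ t(k ∧ k ∧ r(p, m, m), k ∧ neg(m) ∧ p ∧ r(p, k, k), k) ∧ t(t(p, p, k), neg(p), k ∧ k ∧ p ∧ p)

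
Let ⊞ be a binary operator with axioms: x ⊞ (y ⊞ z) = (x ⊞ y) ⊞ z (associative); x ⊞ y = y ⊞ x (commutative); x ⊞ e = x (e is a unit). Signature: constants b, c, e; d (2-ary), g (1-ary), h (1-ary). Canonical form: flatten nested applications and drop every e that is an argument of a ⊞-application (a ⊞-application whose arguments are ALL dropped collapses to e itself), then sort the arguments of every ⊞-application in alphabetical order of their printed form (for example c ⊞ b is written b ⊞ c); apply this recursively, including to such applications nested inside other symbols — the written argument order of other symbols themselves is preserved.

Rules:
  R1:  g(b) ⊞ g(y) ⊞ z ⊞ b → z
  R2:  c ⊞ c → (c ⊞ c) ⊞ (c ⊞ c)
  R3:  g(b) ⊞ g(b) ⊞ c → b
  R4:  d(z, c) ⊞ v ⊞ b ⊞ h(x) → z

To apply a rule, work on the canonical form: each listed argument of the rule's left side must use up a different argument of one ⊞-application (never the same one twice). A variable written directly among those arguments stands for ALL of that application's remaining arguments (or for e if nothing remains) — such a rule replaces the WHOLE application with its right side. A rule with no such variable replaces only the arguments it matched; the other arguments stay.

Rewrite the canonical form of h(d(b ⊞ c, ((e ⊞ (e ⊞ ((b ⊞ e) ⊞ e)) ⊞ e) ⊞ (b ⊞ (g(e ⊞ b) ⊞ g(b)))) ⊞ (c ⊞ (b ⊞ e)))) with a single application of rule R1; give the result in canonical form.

Answer: h(d(b ⊞ c, b ⊞ b ⊞ c))

Derivation:
Canonical form:  h(d(b ⊞ c, b ⊞ b ⊞ b ⊞ c ⊞ g(b) ⊞ g(b)))
Match R1:  consume b, g(b), g(b);  y := b, z := b ⊞ b ⊞ c
The extension variable absorbs all remaining arguments, so the whole application is rewritten.
Giving:  h(d(b ⊞ c, b ⊞ b ⊞ c))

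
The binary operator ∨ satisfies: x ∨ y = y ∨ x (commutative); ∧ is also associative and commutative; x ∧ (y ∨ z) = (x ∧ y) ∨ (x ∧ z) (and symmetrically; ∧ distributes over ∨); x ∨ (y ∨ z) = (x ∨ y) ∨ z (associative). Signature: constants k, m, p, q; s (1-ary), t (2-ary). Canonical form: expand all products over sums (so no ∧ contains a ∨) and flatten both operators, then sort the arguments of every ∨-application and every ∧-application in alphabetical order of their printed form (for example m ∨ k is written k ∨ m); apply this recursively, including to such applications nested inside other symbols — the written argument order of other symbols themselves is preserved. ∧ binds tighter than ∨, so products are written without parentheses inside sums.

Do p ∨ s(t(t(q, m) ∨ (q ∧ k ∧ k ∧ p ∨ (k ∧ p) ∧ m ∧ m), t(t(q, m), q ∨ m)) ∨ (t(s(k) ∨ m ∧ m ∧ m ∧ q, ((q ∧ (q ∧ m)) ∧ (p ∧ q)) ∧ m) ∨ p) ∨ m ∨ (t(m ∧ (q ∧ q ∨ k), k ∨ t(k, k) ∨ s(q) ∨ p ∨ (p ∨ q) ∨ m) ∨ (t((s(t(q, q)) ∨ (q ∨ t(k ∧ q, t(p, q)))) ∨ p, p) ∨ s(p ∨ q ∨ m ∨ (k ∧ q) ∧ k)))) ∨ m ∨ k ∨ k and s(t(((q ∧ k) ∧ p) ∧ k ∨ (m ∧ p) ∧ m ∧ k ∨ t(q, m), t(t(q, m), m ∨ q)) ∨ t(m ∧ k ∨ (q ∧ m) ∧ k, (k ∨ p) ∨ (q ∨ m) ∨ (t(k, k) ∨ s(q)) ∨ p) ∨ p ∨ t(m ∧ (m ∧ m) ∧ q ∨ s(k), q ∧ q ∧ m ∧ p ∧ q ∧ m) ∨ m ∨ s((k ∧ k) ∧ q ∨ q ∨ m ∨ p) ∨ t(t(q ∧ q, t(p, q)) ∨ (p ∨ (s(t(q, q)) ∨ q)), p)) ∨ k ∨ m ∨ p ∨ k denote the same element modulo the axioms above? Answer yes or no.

Left:  p ∨ s(t(t(q, m) ∨ (q ∧ k ∧ k ∧ p ∨ (k ∧ p) ∧ m ∧ m), t(t(q, m), q ∨ m)) ∨ (t(s(k) ∨ m ∧ m ∧ m ∧ q, ((q ∧ (q ∧ m)) ∧ (p ∧ q)) ∧ m) ∨ p) ∨ m ∨ (t(m ∧ (q ∧ q ∨ k), k ∨ t(k, k) ∨ s(q) ∨ p ∨ (p ∨ q) ∨ m) ∨ (t((s(t(q, q)) ∨ (q ∨ t(k ∧ q, t(p, q)))) ∨ p, p) ∨ s(p ∨ q ∨ m ∨ (k ∧ q) ∧ k)))) ∨ m ∨ k ∨ k
  Expand products over sums:  p ∨ s(m ∨ p ∨ s(k ∧ k ∧ q ∨ m ∨ p ∨ q) ∨ t(k ∧ k ∧ p ∧ q ∨ k ∧ m ∧ m ∧ p ∨ t(q, m), t(t(q, m), m ∨ q)) ∨ t(k ∧ m ∨ m ∧ q ∧ q, k ∨ m ∨ p ∨ p ∨ q ∨ s(q) ∨ t(k, k)) ∨ t(m ∧ m ∧ m ∧ q ∨ s(k), m ∧ m ∧ p ∧ q ∧ q ∧ q) ∨ t(p ∨ q ∨ s(t(q, q)) ∨ t(k ∧ q, t(p, q)), p)) ∨ m ∨ k ∨ k
  Sort:  k ∨ k ∨ m ∨ p ∨ s(m ∨ p ∨ s(k ∧ k ∧ q ∨ m ∨ p ∨ q) ∨ t(k ∧ k ∧ p ∧ q ∨ k ∧ m ∧ m ∧ p ∨ t(q, m), t(t(q, m), m ∨ q)) ∨ t(k ∧ m ∨ m ∧ q ∧ q, k ∨ m ∨ p ∨ p ∨ q ∨ s(q) ∨ t(k, k)) ∨ t(m ∧ m ∧ m ∧ q ∨ s(k), m ∧ m ∧ p ∧ q ∧ q ∧ q) ∨ t(p ∨ q ∨ s(t(q, q)) ∨ t(k ∧ q, t(p, q)), p))
Right:  s(t(((q ∧ k) ∧ p) ∧ k ∨ (m ∧ p) ∧ m ∧ k ∨ t(q, m), t(t(q, m), m ∨ q)) ∨ t(m ∧ k ∨ (q ∧ m) ∧ k, (k ∨ p) ∨ (q ∨ m) ∨ (t(k, k) ∨ s(q)) ∨ p) ∨ p ∨ t(m ∧ (m ∧ m) ∧ q ∨ s(k), q ∧ q ∧ m ∧ p ∧ q ∧ m) ∨ m ∨ s((k ∧ k) ∧ q ∨ q ∨ m ∨ p) ∨ t(t(q ∧ q, t(p, q)) ∨ (p ∨ (s(t(q, q)) ∨ q)), p)) ∨ k ∨ m ∨ p ∨ k
  Un-nest:  s(m ∨ p ∨ s(k ∧ k ∧ q ∨ m ∨ p ∨ q) ∨ t(k ∧ k ∧ p ∧ q ∨ k ∧ m ∧ m ∧ p ∨ t(q, m), t(t(q, m), m ∨ q)) ∨ t(k ∧ m ∨ k ∧ m ∧ q, k ∨ m ∨ p ∨ p ∨ q ∨ s(q) ∨ t(k, k)) ∨ t(m ∧ m ∧ m ∧ q ∨ s(k), m ∧ m ∧ p ∧ q ∧ q ∧ q) ∨ t(p ∨ q ∨ s(t(q, q)) ∨ t(q ∧ q, t(p, q)), p)) ∨ k ∨ m ∨ p ∨ k
  Sort:  k ∨ k ∨ m ∨ p ∨ s(m ∨ p ∨ s(k ∧ k ∧ q ∨ m ∨ p ∨ q) ∨ t(k ∧ k ∧ p ∧ q ∨ k ∧ m ∧ m ∧ p ∨ t(q, m), t(t(q, m), m ∨ q)) ∨ t(k ∧ m ∨ k ∧ m ∧ q, k ∨ m ∨ p ∨ p ∨ q ∨ s(q) ∨ t(k, k)) ∨ t(m ∧ m ∧ m ∧ q ∨ s(k), m ∧ m ∧ p ∧ q ∧ q ∧ q) ∨ t(p ∨ q ∨ s(t(q, q)) ∨ t(q ∧ q, t(p, q)), p))

Answer: no — k ∨ k ∨ m ∨ p ∨ s(m ∨ p ∨ s(k ∧ k ∧ q ∨ m ∨ p ∨ q) ∨ t(k ∧ k ∧ p ∧ q ∨ k ∧ m ∧ m ∧ p ∨ t(q, m), t(t(q, m), m ∨ q)) ∨ t(k ∧ m ∨ m ∧ q ∧ q, k ∨ m ∨ p ∨ p ∨ q ∨ s(q) ∨ t(k, k)) ∨ t(m ∧ m ∧ m ∧ q ∨ s(k), m ∧ m ∧ p ∧ q ∧ q ∧ q) ∨ t(p ∨ q ∨ s(t(q, q)) ∨ t(k ∧ q, t(p, q)), p)) vs k ∨ k ∨ m ∨ p ∨ s(m ∨ p ∨ s(k ∧ k ∧ q ∨ m ∨ p ∨ q) ∨ t(k ∧ k ∧ p ∧ q ∨ k ∧ m ∧ m ∧ p ∨ t(q, m), t(t(q, m), m ∨ q)) ∨ t(k ∧ m ∨ k ∧ m ∧ q, k ∨ m ∨ p ∨ p ∨ q ∨ s(q) ∨ t(k, k)) ∨ t(m ∧ m ∧ m ∧ q ∨ s(k), m ∧ m ∧ p ∧ q ∧ q ∧ q) ∨ t(p ∨ q ∨ s(t(q, q)) ∨ t(q ∧ q, t(p, q)), p))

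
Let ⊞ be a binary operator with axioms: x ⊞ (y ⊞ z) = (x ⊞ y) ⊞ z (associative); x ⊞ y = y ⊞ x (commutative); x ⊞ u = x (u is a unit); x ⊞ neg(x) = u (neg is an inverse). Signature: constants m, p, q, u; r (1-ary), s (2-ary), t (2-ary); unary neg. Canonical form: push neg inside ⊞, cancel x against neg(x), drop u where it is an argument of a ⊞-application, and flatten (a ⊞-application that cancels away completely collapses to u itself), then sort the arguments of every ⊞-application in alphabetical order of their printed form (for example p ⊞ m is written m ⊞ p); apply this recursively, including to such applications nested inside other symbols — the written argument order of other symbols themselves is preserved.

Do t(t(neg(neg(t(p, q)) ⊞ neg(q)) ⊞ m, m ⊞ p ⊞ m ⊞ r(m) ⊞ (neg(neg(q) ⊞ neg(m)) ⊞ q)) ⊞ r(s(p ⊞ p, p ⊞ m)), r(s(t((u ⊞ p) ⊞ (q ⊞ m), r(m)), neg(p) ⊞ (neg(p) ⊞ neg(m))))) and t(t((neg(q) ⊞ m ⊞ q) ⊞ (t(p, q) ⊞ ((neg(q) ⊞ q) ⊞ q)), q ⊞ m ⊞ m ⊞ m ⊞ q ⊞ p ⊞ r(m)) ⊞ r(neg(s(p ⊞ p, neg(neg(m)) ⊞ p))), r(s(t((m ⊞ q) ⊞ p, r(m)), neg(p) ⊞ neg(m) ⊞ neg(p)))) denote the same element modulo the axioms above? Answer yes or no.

Answer: no — t(r(s(p ⊞ p, m ⊞ p)) ⊞ t(m ⊞ q ⊞ t(p, q), m ⊞ m ⊞ m ⊞ p ⊞ q ⊞ q ⊞ r(m)), r(s(t(m ⊞ p ⊞ q, r(m)), neg(m) ⊞ neg(p) ⊞ neg(p)))) vs t(r(neg(s(p ⊞ p, m ⊞ p))) ⊞ t(m ⊞ q ⊞ t(p, q), m ⊞ m ⊞ m ⊞ p ⊞ q ⊞ q ⊞ r(m)), r(s(t(m ⊞ p ⊞ q, r(m)), neg(m) ⊞ neg(p) ⊞ neg(p))))

Derivation:
Left:  t(t(neg(neg(t(p, q)) ⊞ neg(q)) ⊞ m, m ⊞ p ⊞ m ⊞ r(m) ⊞ (neg(neg(q) ⊞ neg(m)) ⊞ q)) ⊞ r(s(p ⊞ p, p ⊞ m)), r(s(t((u ⊞ p) ⊞ (q ⊞ m), r(m)), neg(p) ⊞ (neg(p) ⊞ neg(m)))))
  Descend into:  t(neg(neg(t(p, q)) ⊞ neg(q)) ⊞ m, m ⊞ p ⊞ m ⊞ r(m) ⊞ (neg(neg(q) ⊞ neg(m)) ⊞ q)) ⊞ r(s(p ⊞ p, p ⊞ m))
  Push neg inside:  distribute neg over ⊞ and collapse double neg
  Collect:  t(m ⊞ q ⊞ t(p, q), m ⊞ m ⊞ m ⊞ p ⊞ q ⊞ q ⊞ r(m)) ⊞ r(s(p ⊞ p, m ⊞ p))
  Sort arguments:  r(s(p ⊞ p, m ⊞ p)) ⊞ t(m ⊞ q ⊞ t(p, q), m ⊞ m ⊞ m ⊞ p ⊞ q ⊞ q ⊞ r(m))
  Rebuild:  t(r(s(p ⊞ p, m ⊞ p)) ⊞ t(m ⊞ q ⊞ t(p, q), m ⊞ m ⊞ m ⊞ p ⊞ q ⊞ q ⊞ r(m)), r(s(t(m ⊞ p ⊞ q, r(m)), neg(m) ⊞ neg(p) ⊞ neg(p))))
Right:  t(t((neg(q) ⊞ m ⊞ q) ⊞ (t(p, q) ⊞ ((neg(q) ⊞ q) ⊞ q)), q ⊞ m ⊞ m ⊞ m ⊞ q ⊞ p ⊞ r(m)) ⊞ r(neg(s(p ⊞ p, neg(neg(m)) ⊞ p))), r(s(t((m ⊞ q) ⊞ p, r(m)), neg(p) ⊞ neg(m) ⊞ neg(p))))
  Focus inside:  t((neg(q) ⊞ m ⊞ q) ⊞ (t(p, q) ⊞ ((neg(q) ⊞ q) ⊞ q)), q ⊞ m ⊞ m ⊞ m ⊞ q ⊞ p ⊞ r(m)) ⊞ r(neg(s(p ⊞ p, neg(neg(m)) ⊞ p)))
  Push neg inside:  distribute neg over ⊞ and collapse double neg
  Combine occurrences:  t(m ⊞ q ⊞ t(p, q), m ⊞ m ⊞ m ⊞ p ⊞ q ⊞ q ⊞ r(m)) ⊞ r(neg(s(p ⊞ p, m ⊞ p)))
  Sort:  r(neg(s(p ⊞ p, m ⊞ p))) ⊞ t(m ⊞ q ⊞ t(p, q), m ⊞ m ⊞ m ⊞ p ⊞ q ⊞ q ⊞ r(m))
  Put back:  t(r(neg(s(p ⊞ p, m ⊞ p))) ⊞ t(m ⊞ q ⊞ t(p, q), m ⊞ m ⊞ m ⊞ p ⊞ q ⊞ q ⊞ r(m)), r(s(t(m ⊞ p ⊞ q, r(m)), neg(m) ⊞ neg(p) ⊞ neg(p))))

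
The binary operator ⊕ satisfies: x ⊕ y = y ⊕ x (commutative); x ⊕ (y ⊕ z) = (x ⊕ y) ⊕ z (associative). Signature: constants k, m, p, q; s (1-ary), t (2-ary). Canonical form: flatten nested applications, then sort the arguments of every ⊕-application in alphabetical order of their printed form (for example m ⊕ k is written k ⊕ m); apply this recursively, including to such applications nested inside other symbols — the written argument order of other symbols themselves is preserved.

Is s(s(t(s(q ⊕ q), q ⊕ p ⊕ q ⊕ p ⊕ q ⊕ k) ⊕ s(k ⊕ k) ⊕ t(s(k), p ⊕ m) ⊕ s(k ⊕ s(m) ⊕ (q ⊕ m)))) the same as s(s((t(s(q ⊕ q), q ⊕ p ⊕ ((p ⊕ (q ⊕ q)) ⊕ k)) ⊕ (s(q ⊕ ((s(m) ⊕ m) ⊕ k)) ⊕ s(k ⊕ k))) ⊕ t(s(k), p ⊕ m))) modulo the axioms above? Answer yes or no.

Left:  s(s(t(s(q ⊕ q), q ⊕ p ⊕ q ⊕ p ⊕ q ⊕ k) ⊕ s(k ⊕ k) ⊕ t(s(k), p ⊕ m) ⊕ s(k ⊕ s(m) ⊕ (q ⊕ m))))
  Focus inside:  t(s(q ⊕ q), q ⊕ p ⊕ q ⊕ p ⊕ q ⊕ k) ⊕ s(k ⊕ k) ⊕ t(s(k), p ⊕ m) ⊕ s(k ⊕ s(m) ⊕ (q ⊕ m))
  Inside:  t(s(q ⊕ q), q ⊕ p ⊕ q ⊕ p ⊕ q ⊕ k)  →  t(s(q ⊕ q), k ⊕ p ⊕ p ⊕ q ⊕ q ⊕ q)
  Simplify inside:  t(s(k), p ⊕ m)  →  t(s(k), m ⊕ p)
  Canonicalize subterm:  s(k ⊕ s(m) ⊕ (q ⊕ m))  →  s(k ⊕ m ⊕ q ⊕ s(m))
  Sort:  s(k ⊕ k) ⊕ s(k ⊕ m ⊕ q ⊕ s(m)) ⊕ t(s(k), m ⊕ p) ⊕ t(s(q ⊕ q), k ⊕ p ⊕ p ⊕ q ⊕ q ⊕ q)
  Reassemble:  s(s(s(k ⊕ k) ⊕ s(k ⊕ m ⊕ q ⊕ s(m)) ⊕ t(s(k), m ⊕ p) ⊕ t(s(q ⊕ q), k ⊕ p ⊕ p ⊕ q ⊕ q ⊕ q)))
Right:  s(s((t(s(q ⊕ q), q ⊕ p ⊕ ((p ⊕ (q ⊕ q)) ⊕ k)) ⊕ (s(q ⊕ ((s(m) ⊕ m) ⊕ k)) ⊕ s(k ⊕ k))) ⊕ t(s(k), p ⊕ m)))
  Focus inside:  (t(s(q ⊕ q), q ⊕ p ⊕ ((p ⊕ (q ⊕ q)) ⊕ k)) ⊕ (s(q ⊕ ((s(m) ⊕ m) ⊕ k)) ⊕ s(k ⊕ k))) ⊕ t(s(k), p ⊕ m)
  Flatten:  t(s(q ⊕ q), q ⊕ p ⊕ ((p ⊕ (q ⊕ q)) ⊕ k)) ⊕ s(q ⊕ ((s(m) ⊕ m) ⊕ k)) ⊕ s(k ⊕ k) ⊕ t(s(k), p ⊕ m)
  Canonicalize subterm:  t(s(q ⊕ q), q ⊕ p ⊕ ((p ⊕ (q ⊕ q)) ⊕ k))  →  t(s(q ⊕ q), k ⊕ p ⊕ p ⊕ q ⊕ q ⊕ q)
  Canonicalize subterm:  s(q ⊕ ((s(m) ⊕ m) ⊕ k))  →  s(k ⊕ m ⊕ q ⊕ s(m))
  Canonicalize subterm:  t(s(k), p ⊕ m)  →  t(s(k), m ⊕ p)
  Sort:  s(k ⊕ k) ⊕ s(k ⊕ m ⊕ q ⊕ s(m)) ⊕ t(s(k), m ⊕ p) ⊕ t(s(q ⊕ q), k ⊕ p ⊕ p ⊕ q ⊕ q ⊕ q)
  Rebuild:  s(s(s(k ⊕ k) ⊕ s(k ⊕ m ⊕ q ⊕ s(m)) ⊕ t(s(k), m ⊕ p) ⊕ t(s(q ⊕ q), k ⊕ p ⊕ p ⊕ q ⊕ q ⊕ q)))

Answer: yes — both canonical forms are s(s(s(k ⊕ k) ⊕ s(k ⊕ m ⊕ q ⊕ s(m)) ⊕ t(s(k), m ⊕ p) ⊕ t(s(q ⊕ q), k ⊕ p ⊕ p ⊕ q ⊕ q ⊕ q)))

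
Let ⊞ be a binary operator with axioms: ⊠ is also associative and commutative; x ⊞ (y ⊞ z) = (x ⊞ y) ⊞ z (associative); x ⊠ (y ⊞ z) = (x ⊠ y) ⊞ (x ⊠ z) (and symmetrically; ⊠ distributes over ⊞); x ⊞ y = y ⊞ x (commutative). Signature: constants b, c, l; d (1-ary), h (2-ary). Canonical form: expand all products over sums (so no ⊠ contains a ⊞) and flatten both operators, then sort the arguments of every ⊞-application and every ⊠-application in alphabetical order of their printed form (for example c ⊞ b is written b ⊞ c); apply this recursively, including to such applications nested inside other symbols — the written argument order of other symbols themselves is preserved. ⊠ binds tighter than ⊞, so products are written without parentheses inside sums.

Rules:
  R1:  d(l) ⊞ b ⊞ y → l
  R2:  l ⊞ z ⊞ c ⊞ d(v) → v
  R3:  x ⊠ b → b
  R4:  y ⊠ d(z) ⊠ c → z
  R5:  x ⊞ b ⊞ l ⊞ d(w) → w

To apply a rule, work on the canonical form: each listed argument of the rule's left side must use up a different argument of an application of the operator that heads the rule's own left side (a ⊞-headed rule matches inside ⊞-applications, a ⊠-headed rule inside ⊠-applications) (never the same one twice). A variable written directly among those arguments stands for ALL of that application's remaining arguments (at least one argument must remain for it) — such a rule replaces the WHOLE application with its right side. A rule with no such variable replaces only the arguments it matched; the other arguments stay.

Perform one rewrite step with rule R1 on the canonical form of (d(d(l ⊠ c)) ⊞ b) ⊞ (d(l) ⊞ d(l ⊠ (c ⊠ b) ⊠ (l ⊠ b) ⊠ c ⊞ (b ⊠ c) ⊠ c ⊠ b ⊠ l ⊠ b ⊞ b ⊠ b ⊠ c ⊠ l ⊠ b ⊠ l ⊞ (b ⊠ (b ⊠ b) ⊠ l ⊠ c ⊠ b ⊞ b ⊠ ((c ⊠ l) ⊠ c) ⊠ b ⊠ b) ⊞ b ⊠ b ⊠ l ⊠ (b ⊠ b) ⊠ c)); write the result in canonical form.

Answer: l

Derivation:
Canonical form:  b ⊞ d(b ⊠ b ⊠ b ⊠ b ⊠ c ⊠ l ⊞ b ⊠ b ⊠ b ⊠ b ⊠ c ⊠ l ⊞ b ⊠ b ⊠ b ⊠ c ⊠ c ⊠ l ⊞ b ⊠ b ⊠ b ⊠ c ⊠ c ⊠ l ⊞ b ⊠ b ⊠ b ⊠ c ⊠ l ⊠ l ⊞ b ⊠ b ⊠ c ⊠ c ⊠ l ⊠ l) ⊞ d(d(c ⊠ l)) ⊞ d(l)
Apply R1:  consuming b, d(l);  y := d(b ⊠ b ⊠ b ⊠ b ⊠ c ⊠ l ⊞ b ⊠ b ⊠ b ⊠ b ⊠ c ⊠ l ⊞ b ⊠ b ⊠ b ⊠ c ⊠ c ⊠ l ⊞ b ⊠ b ⊠ b ⊠ c ⊠ c ⊠ l ⊞ b ⊠ b ⊠ b ⊠ c ⊠ l ⊠ l ⊞ b ⊠ b ⊠ c ⊠ c ⊠ l ⊠ l) ⊞ d(d(c ⊠ l))
The extension variable absorbs all remaining arguments, so the whole application is rewritten.
Result:  l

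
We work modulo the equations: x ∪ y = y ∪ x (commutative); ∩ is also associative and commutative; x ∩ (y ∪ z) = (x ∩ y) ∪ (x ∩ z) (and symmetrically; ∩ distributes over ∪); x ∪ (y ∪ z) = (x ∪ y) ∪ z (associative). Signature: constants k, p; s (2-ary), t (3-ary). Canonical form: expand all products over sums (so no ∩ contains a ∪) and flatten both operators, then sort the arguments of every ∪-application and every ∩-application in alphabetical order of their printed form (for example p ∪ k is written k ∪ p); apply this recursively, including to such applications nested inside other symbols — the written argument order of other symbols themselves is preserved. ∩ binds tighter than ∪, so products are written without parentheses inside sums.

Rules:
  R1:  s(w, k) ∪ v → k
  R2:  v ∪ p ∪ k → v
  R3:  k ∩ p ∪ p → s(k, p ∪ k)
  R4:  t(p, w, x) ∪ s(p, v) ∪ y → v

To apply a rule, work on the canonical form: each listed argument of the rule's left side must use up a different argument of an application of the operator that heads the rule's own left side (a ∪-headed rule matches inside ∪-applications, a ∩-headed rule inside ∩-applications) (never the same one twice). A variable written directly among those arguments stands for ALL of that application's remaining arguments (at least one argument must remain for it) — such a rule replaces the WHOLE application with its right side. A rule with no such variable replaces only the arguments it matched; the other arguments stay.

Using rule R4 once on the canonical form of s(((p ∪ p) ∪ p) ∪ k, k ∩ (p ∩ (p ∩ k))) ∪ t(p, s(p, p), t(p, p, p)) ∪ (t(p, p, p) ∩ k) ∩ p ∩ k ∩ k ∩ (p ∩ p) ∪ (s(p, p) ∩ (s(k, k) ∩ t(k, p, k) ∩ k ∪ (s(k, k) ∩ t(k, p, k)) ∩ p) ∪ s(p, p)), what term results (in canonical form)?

Canonical form:  k ∩ k ∩ k ∩ p ∩ p ∩ p ∩ t(p, p, p) ∪ k ∩ s(k, k) ∩ s(p, p) ∩ t(k, p, k) ∪ p ∩ s(k, k) ∩ s(p, p) ∩ t(k, p, k) ∪ s(k ∪ p ∪ p ∪ p, k ∩ k ∩ p ∩ p) ∪ s(p, p) ∪ t(p, s(p, p), t(p, p, p))
Match R4:  consume s(p, p), t(p, s(p, p), t(p, p, p));  v := p, w := s(p, p), x := t(p, p, p), y := k ∩ k ∩ k ∩ p ∩ p ∩ p ∩ t(p, p, p) ∪ k ∩ s(k, k) ∩ s(p, p) ∩ t(k, p, k) ∪ p ∩ s(k, k) ∩ s(p, p) ∩ t(k, p, k) ∪ s(k ∪ p ∪ p ∪ p, k ∩ k ∩ p ∩ p)
Every leftover argument binds to the variable; the entire application is replaced.
New term:  p

Answer: p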